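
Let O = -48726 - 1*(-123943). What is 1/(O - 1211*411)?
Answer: -1/422504 ≈ -2.3668e-6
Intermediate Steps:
O = 75217 (O = -48726 + 123943 = 75217)
1/(O - 1211*411) = 1/(75217 - 1211*411) = 1/(75217 - 497721) = 1/(-422504) = -1/422504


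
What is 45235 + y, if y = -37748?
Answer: 7487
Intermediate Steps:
45235 + y = 45235 - 37748 = 7487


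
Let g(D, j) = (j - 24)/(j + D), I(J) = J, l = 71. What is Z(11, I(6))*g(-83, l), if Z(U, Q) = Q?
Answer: -47/2 ≈ -23.500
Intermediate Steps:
g(D, j) = (-24 + j)/(D + j)
Z(11, I(6))*g(-83, l) = 6*((-24 + 71)/(-83 + 71)) = 6*(47/(-12)) = 6*(-1/12*47) = 6*(-47/12) = -47/2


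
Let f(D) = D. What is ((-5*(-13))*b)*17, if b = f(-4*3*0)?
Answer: 0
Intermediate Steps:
b = 0 (b = -4*3*0 = -12*0 = 0)
((-5*(-13))*b)*17 = (-5*(-13)*0)*17 = (65*0)*17 = 0*17 = 0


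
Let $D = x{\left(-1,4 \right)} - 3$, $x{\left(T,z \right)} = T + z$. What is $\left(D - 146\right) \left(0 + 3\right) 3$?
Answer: $-1314$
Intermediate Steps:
$D = 0$ ($D = \left(-1 + 4\right) - 3 = 3 - 3 = 0$)
$\left(D - 146\right) \left(0 + 3\right) 3 = \left(0 - 146\right) \left(0 + 3\right) 3 = - 146 \cdot 3 \cdot 3 = \left(-146\right) 9 = -1314$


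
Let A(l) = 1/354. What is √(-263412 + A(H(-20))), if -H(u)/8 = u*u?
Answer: I*√33009737838/354 ≈ 513.24*I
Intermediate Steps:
H(u) = -8*u² (H(u) = -8*u*u = -8*u²)
A(l) = 1/354
√(-263412 + A(H(-20))) = √(-263412 + 1/354) = √(-93247847/354) = I*√33009737838/354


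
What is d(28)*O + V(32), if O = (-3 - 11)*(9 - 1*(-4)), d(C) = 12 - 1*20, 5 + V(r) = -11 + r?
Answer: 1472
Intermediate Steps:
V(r) = -16 + r (V(r) = -5 + (-11 + r) = -16 + r)
d(C) = -8 (d(C) = 12 - 20 = -8)
O = -182 (O = -14*(9 + 4) = -14*13 = -182)
d(28)*O + V(32) = -8*(-182) + (-16 + 32) = 1456 + 16 = 1472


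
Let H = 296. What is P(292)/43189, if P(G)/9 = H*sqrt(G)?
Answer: 5328*sqrt(73)/43189 ≈ 1.0540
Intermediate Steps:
P(G) = 2664*sqrt(G) (P(G) = 9*(296*sqrt(G)) = 2664*sqrt(G))
P(292)/43189 = (2664*sqrt(292))/43189 = (2664*(2*sqrt(73)))*(1/43189) = (5328*sqrt(73))*(1/43189) = 5328*sqrt(73)/43189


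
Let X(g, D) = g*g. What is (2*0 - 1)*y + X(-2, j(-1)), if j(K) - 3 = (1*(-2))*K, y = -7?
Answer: 11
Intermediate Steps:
j(K) = 3 - 2*K (j(K) = 3 + (1*(-2))*K = 3 - 2*K)
X(g, D) = g²
(2*0 - 1)*y + X(-2, j(-1)) = (2*0 - 1)*(-7) + (-2)² = (0 - 1)*(-7) + 4 = -1*(-7) + 4 = 7 + 4 = 11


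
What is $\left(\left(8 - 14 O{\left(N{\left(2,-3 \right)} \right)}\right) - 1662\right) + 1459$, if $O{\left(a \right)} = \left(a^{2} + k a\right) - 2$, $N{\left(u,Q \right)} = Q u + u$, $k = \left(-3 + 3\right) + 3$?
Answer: $-223$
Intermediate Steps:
$k = 3$ ($k = 0 + 3 = 3$)
$N{\left(u,Q \right)} = u + Q u$
$O{\left(a \right)} = -2 + a^{2} + 3 a$ ($O{\left(a \right)} = \left(a^{2} + 3 a\right) - 2 = -2 + a^{2} + 3 a$)
$\left(\left(8 - 14 O{\left(N{\left(2,-3 \right)} \right)}\right) - 1662\right) + 1459 = \left(\left(8 - 14 \left(-2 + \left(2 \left(1 - 3\right)\right)^{2} + 3 \cdot 2 \left(1 - 3\right)\right)\right) - 1662\right) + 1459 = \left(\left(8 - 14 \left(-2 + \left(2 \left(-2\right)\right)^{2} + 3 \cdot 2 \left(-2\right)\right)\right) - 1662\right) + 1459 = \left(\left(8 - 14 \left(-2 + \left(-4\right)^{2} + 3 \left(-4\right)\right)\right) - 1662\right) + 1459 = \left(\left(8 - 14 \left(-2 + 16 - 12\right)\right) - 1662\right) + 1459 = \left(\left(8 - 28\right) - 1662\right) + 1459 = \left(-20 - 1662\right) + 1459 = -1682 + 1459 = -223$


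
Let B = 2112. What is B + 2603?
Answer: 4715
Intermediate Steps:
B + 2603 = 2112 + 2603 = 4715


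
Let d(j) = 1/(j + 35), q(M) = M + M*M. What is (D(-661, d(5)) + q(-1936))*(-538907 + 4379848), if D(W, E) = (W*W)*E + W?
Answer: 577127814765021/40 ≈ 1.4428e+13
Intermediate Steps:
q(M) = M + M**2
d(j) = 1/(35 + j)
D(W, E) = W + E*W**2 (D(W, E) = W**2*E + W = E*W**2 + W = W + E*W**2)
(D(-661, d(5)) + q(-1936))*(-538907 + 4379848) = (-661*(1 - 661/(35 + 5)) - 1936*(1 - 1936))*(-538907 + 4379848) = (-661*(1 - 661/40) - 1936*(-1935))*3840941 = (-661*(1 + (1/40)*(-661)) + 3746160)*3840941 = (-661*(1 - 661/40) + 3746160)*3840941 = (-661*(-621/40) + 3746160)*3840941 = (410481/40 + 3746160)*3840941 = (150256881/40)*3840941 = 577127814765021/40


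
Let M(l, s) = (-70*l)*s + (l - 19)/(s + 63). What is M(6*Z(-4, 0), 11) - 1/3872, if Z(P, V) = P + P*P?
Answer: -7942453589/143264 ≈ -55439.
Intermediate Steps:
Z(P, V) = P + P**2
M(l, s) = (-19 + l)/(63 + s) - 70*l*s (M(l, s) = -70*l*s + (-19 + l)/(63 + s) = (-19 + l)/(63 + s) - 70*l*s)
M(6*Z(-4, 0), 11) - 1/3872 = (-19 + 6*(-4*(1 - 4)) - 4410*6*(-4*(1 - 4))*11 - 70*6*(-4*(1 - 4))*11**2)/(63 + 11) - 1/3872 = (-19 + 6*(-4*(-3)) - 4410*6*(-4*(-3))*11 - 70*6*(-4*(-3))*121)/74 - 1*1/3872 = (-19 + 6*12 - 4410*6*12*11 - 70*6*12*121)/74 - 1/3872 = (-19 + 72 - 4410*72*11 - 70*72*121)/74 - 1/3872 = (-19 + 72 - 3492720 - 609840)/74 - 1/3872 = (1/74)*(-4102507) - 1/3872 = -4102507/74 - 1/3872 = -7942453589/143264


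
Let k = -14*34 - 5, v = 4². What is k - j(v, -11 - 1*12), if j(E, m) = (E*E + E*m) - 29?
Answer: -340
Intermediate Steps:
v = 16
j(E, m) = -29 + E² + E*m (j(E, m) = (E² + E*m) - 29 = -29 + E² + E*m)
k = -481 (k = -476 - 5 = -481)
k - j(v, -11 - 1*12) = -481 - (-29 + 16² + 16*(-11 - 1*12)) = -481 - (-29 + 256 + 16*(-11 - 12)) = -481 - (-29 + 256 + 16*(-23)) = -481 - (-29 + 256 - 368) = -481 - 1*(-141) = -481 + 141 = -340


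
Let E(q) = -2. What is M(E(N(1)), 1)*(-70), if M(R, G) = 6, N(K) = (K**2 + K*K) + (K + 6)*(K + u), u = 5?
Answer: -420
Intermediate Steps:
N(K) = 2*K**2 + (5 + K)*(6 + K) (N(K) = (K**2 + K*K) + (K + 6)*(K + 5) = (K**2 + K**2) + (6 + K)*(5 + K) = 2*K**2 + (5 + K)*(6 + K))
M(E(N(1)), 1)*(-70) = 6*(-70) = -420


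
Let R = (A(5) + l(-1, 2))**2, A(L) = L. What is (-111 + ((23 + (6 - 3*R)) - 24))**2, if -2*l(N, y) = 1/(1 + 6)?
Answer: 1229133481/38416 ≈ 31995.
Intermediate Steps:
l(N, y) = -1/14 (l(N, y) = -1/(2*(1 + 6)) = -1/2/7 = -1/2*1/7 = -1/14)
R = 4761/196 (R = (5 - 1/14)**2 = (69/14)**2 = 4761/196 ≈ 24.291)
(-111 + ((23 + (6 - 3*R)) - 24))**2 = (-111 + ((23 + (6 - 3*4761/196)) - 24))**2 = (-111 + ((23 + (6 - 14283/196)) - 24))**2 = (-111 + ((23 - 13107/196) - 24))**2 = (-111 + (-8599/196 - 24))**2 = (-111 - 13303/196)**2 = (-35059/196)**2 = 1229133481/38416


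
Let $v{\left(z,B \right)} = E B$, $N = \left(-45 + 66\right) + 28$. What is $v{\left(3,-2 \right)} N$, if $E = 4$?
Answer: $-392$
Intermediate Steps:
$N = 49$ ($N = 21 + 28 = 49$)
$v{\left(z,B \right)} = 4 B$
$v{\left(3,-2 \right)} N = 4 \left(-2\right) 49 = \left(-8\right) 49 = -392$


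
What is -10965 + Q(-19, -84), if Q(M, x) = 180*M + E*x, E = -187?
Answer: 1323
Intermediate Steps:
Q(M, x) = -187*x + 180*M (Q(M, x) = 180*M - 187*x = -187*x + 180*M)
-10965 + Q(-19, -84) = -10965 + (-187*(-84) + 180*(-19)) = -10965 + (15708 - 3420) = -10965 + 12288 = 1323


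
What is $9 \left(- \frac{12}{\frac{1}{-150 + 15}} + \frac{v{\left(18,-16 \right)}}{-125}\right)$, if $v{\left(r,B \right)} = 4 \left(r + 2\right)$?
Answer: $\frac{364356}{25} \approx 14574.0$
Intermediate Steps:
$v{\left(r,B \right)} = 8 + 4 r$ ($v{\left(r,B \right)} = 4 \left(2 + r\right) = 8 + 4 r$)
$9 \left(- \frac{12}{\frac{1}{-150 + 15}} + \frac{v{\left(18,-16 \right)}}{-125}\right) = 9 \left(- \frac{12}{\frac{1}{-150 + 15}} + \frac{8 + 4 \cdot 18}{-125}\right) = 9 \left(- \frac{12}{\frac{1}{-135}} + \left(8 + 72\right) \left(- \frac{1}{125}\right)\right) = 9 \left(- \frac{12}{- \frac{1}{135}} + 80 \left(- \frac{1}{125}\right)\right) = 9 \left(\left(-12\right) \left(-135\right) - \frac{16}{25}\right) = 9 \left(1620 - \frac{16}{25}\right) = 9 \cdot \frac{40484}{25} = \frac{364356}{25}$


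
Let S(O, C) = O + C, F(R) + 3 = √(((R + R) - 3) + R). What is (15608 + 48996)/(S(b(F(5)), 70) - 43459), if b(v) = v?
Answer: -233608064/156905471 - 32302*√3/470716413 ≈ -1.4890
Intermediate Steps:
F(R) = -3 + √(-3 + 3*R) (F(R) = -3 + √(((R + R) - 3) + R) = -3 + √((2*R - 3) + R) = -3 + √((-3 + 2*R) + R) = -3 + √(-3 + 3*R))
S(O, C) = C + O
(15608 + 48996)/(S(b(F(5)), 70) - 43459) = (15608 + 48996)/((70 + (-3 + √(-3 + 3*5))) - 43459) = 64604/((70 + (-3 + √(-3 + 15))) - 43459) = 64604/((70 + (-3 + √12)) - 43459) = 64604/((70 + (-3 + 2*√3)) - 43459) = 64604/((67 + 2*√3) - 43459) = 64604/(-43392 + 2*√3)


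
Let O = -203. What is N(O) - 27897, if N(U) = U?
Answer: -28100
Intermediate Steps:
N(O) - 27897 = -203 - 27897 = -28100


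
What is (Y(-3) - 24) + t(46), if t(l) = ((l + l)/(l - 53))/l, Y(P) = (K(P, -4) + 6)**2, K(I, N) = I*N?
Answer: 2098/7 ≈ 299.71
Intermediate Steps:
Y(P) = (6 - 4*P)**2 (Y(P) = (P*(-4) + 6)**2 = (-4*P + 6)**2 = (6 - 4*P)**2)
t(l) = 2/(-53 + l) (t(l) = ((2*l)/(-53 + l))/l = (2*l/(-53 + l))/l = 2/(-53 + l))
(Y(-3) - 24) + t(46) = (4*(3 - 2*(-3))**2 - 24) + 2/(-53 + 46) = (4*(3 + 6)**2 - 24) + 2/(-7) = (4*9**2 - 24) + 2*(-1/7) = (4*81 - 24) - 2/7 = (324 - 24) - 2/7 = 300 - 2/7 = 2098/7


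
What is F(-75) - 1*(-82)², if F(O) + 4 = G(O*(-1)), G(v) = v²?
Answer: -1103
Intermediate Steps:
F(O) = -4 + O² (F(O) = -4 + (O*(-1))² = -4 + (-O)² = -4 + O²)
F(-75) - 1*(-82)² = (-4 + (-75)²) - 1*(-82)² = (-4 + 5625) - 1*6724 = 5621 - 6724 = -1103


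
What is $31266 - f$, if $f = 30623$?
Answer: $643$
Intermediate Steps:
$31266 - f = 31266 - 30623 = 643$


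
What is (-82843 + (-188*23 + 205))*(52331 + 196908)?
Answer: -21674321918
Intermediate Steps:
(-82843 + (-188*23 + 205))*(52331 + 196908) = (-82843 + (-4324 + 205))*249239 = (-82843 - 4119)*249239 = -86962*249239 = -21674321918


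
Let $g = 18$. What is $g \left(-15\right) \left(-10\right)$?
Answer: $2700$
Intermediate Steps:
$g \left(-15\right) \left(-10\right) = 18 \left(-15\right) \left(-10\right) = \left(-270\right) \left(-10\right) = 2700$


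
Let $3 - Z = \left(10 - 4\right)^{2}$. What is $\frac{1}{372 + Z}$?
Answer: $\frac{1}{339} \approx 0.0029499$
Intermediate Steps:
$Z = -33$ ($Z = 3 - \left(10 - 4\right)^{2} = 3 - 6^{2} = 3 - 36 = -33$)
$\frac{1}{372 + Z} = \frac{1}{372 - 33} = \frac{1}{339}$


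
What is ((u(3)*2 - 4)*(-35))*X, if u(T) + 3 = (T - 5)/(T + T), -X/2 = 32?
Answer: -71680/3 ≈ -23893.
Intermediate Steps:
X = -64 (X = -2*32 = -64)
u(T) = -3 + (-5 + T)/(2*T) (u(T) = -3 + (T - 5)/(T + T) = -3 + (-5 + T)/((2*T)) = -3 + (-5 + T)*(1/(2*T)) = -3 + (-5 + T)/(2*T))
((u(3)*2 - 4)*(-35))*X = ((((5/2)*(-1 - 1*3)/3)*2 - 4)*(-35))*(-64) = ((((5/2)*(⅓)*(-1 - 3))*2 - 4)*(-35))*(-64) = ((((5/2)*(⅓)*(-4))*2 - 4)*(-35))*(-64) = ((-10/3*2 - 4)*(-35))*(-64) = ((-20/3 - 4)*(-35))*(-64) = -32/3*(-35)*(-64) = (1120/3)*(-64) = -71680/3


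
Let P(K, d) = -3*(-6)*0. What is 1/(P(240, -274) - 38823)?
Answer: -1/38823 ≈ -2.5758e-5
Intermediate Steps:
P(K, d) = 0 (P(K, d) = 18*0 = 0)
1/(P(240, -274) - 38823) = 1/(0 - 38823) = 1/(-38823) = -1/38823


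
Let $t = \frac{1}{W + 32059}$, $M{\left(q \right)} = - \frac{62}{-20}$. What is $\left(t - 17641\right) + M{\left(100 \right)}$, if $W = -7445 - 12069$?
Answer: $- \frac{442534909}{25090} \approx -17638.0$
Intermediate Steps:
$W = -19514$ ($W = -7445 - 12069 = -19514$)
$M{\left(q \right)} = \frac{31}{10}$ ($M{\left(q \right)} = \left(-62\right) \left(- \frac{1}{20}\right) = \frac{31}{10}$)
$t = \frac{1}{12545}$ ($t = \frac{1}{-19514 + 32059} = \frac{1}{12545} \approx 7.9713 \cdot 10^{-5}$)
$\left(t - 17641\right) + M{\left(100 \right)} = \left(\frac{1}{12545} - 17641\right) + \frac{31}{10} = - \frac{221306344}{12545} + \frac{31}{10} = - \frac{442534909}{25090}$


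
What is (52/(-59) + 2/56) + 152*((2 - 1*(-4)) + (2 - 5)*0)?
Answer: 1505227/1652 ≈ 911.15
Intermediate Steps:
(52/(-59) + 2/56) + 152*((2 - 1*(-4)) + (2 - 5)*0) = (52*(-1/59) + 2*(1/56)) + 152*((2 + 4) - 3*0) = (-52/59 + 1/28) + 152*(6 + 0) = -1397/1652 + 152*6 = -1397/1652 + 912 = 1505227/1652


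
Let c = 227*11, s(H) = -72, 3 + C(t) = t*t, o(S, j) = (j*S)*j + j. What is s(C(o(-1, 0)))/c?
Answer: -72/2497 ≈ -0.028835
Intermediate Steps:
o(S, j) = j + S*j**2 (o(S, j) = (S*j)*j + j = S*j**2 + j = j + S*j**2)
C(t) = -3 + t**2 (C(t) = -3 + t*t = -3 + t**2)
c = 2497
s(C(o(-1, 0)))/c = -72/2497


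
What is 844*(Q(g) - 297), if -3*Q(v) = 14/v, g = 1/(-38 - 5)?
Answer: -243916/3 ≈ -81305.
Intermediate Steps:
g = -1/43 (g = 1/(-43) = -1/43 ≈ -0.023256)
Q(v) = -14/(3*v)
844*(Q(g) - 297) = 844*(-14/(3*(-1/43)) - 297) = 844*(-14/3*(-43) - 297) = 844*(602/3 - 297) = 844*(-289/3) = -243916/3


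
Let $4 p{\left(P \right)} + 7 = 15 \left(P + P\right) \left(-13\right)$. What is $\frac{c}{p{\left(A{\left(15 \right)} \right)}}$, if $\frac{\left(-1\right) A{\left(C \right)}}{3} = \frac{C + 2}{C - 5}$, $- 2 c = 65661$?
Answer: $- \frac{65661}{991} \approx -66.257$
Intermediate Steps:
$c = - \frac{65661}{2}$ ($c = \left(- \frac{1}{2}\right) 65661 = - \frac{65661}{2} \approx -32831.0$)
$A{\left(C \right)} = - \frac{3 \left(2 + C\right)}{-5 + C}$ ($A{\left(C \right)} = - 3 \frac{C + 2}{C - 5} = - 3 \frac{2 + C}{-5 + C} = - \frac{3 \left(2 + C\right)}{-5 + C}$)
$p{\left(P \right)} = - \frac{7}{4} - \frac{195 P}{2}$ ($p{\left(P \right)} = - \frac{7}{4} + \frac{15 \left(P + P\right) \left(-13\right)}{4} = - \frac{7}{4} + \frac{15 \cdot 2 P \left(-13\right)}{4} = - \frac{7}{4} + \frac{30 P \left(-13\right)}{4} = - \frac{7}{4} + \frac{\left(-390\right) P}{4} = - \frac{7}{4} - \frac{195 P}{2}$)
$\frac{c}{p{\left(A{\left(15 \right)} \right)}} = - \frac{65661}{2 \left(- \frac{7}{4} - \frac{195 \frac{3 \left(-2 - 15\right)}{-5 + 15}}{2}\right)} = - \frac{65661}{2 \left(- \frac{7}{4} - \frac{195 \frac{3 \left(-2 - 15\right)}{10}}{2}\right)} = - \frac{65661}{2 \left(- \frac{7}{4} - \frac{195 \cdot 3 \cdot \frac{1}{10} \left(-17\right)}{2}\right)} = - \frac{65661}{2 \left(- \frac{7}{4} - - \frac{1989}{4}\right)} = - \frac{65661}{2 \left(- \frac{7}{4} + \frac{1989}{4}\right)} = - \frac{65661}{2 \cdot \frac{991}{2}} = \left(- \frac{65661}{2}\right) \frac{2}{991} = - \frac{65661}{991}$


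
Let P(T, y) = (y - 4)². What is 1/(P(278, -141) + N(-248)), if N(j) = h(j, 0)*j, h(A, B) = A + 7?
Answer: 1/80793 ≈ 1.2377e-5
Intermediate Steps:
h(A, B) = 7 + A
P(T, y) = (-4 + y)²
N(j) = j*(7 + j) (N(j) = (7 + j)*j = j*(7 + j))
1/(P(278, -141) + N(-248)) = 1/((-4 - 141)² - 248*(7 - 248)) = 1/((-145)² - 248*(-241)) = 1/(21025 + 59768) = 1/80793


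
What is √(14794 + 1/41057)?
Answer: √24937909262763/41057 ≈ 121.63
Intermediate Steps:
√(14794 + 1/41057) = √(607397259/41057) = √24937909262763/41057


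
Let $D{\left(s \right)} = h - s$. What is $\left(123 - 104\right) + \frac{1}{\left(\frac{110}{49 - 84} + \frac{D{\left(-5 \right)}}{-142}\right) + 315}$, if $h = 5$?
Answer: $\frac{2944699}{154958} \approx 19.003$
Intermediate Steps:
$D{\left(s \right)} = 5 - s$
$\left(123 - 104\right) + \frac{1}{\left(\frac{110}{49 - 84} + \frac{D{\left(-5 \right)}}{-142}\right) + 315} = \left(123 - 104\right) + \frac{1}{\left(\frac{110}{49 - 84} + \frac{5 - -5}{-142}\right) + 315} = 19 + \frac{1}{\left(\frac{110}{49 - 84} + \left(5 + 5\right) \left(- \frac{1}{142}\right)\right) + 315} = 19 + \frac{1}{\left(\frac{110}{-35} + 10 \left(- \frac{1}{142}\right)\right) + 315} = 19 + \frac{1}{\left(110 \left(- \frac{1}{35}\right) - \frac{5}{71}\right) + 315} = 19 + \frac{1}{\left(- \frac{22}{7} - \frac{5}{71}\right) + 315} = 19 + \frac{1}{- \frac{1597}{497} + 315} = 19 + \frac{1}{\frac{154958}{497}} = 19 + \frac{497}{154958} = \frac{2944699}{154958}$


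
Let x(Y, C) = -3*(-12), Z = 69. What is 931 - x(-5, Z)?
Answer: 895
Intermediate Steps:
x(Y, C) = 36
931 - x(-5, Z) = 931 - 1*36 = 931 - 36 = 895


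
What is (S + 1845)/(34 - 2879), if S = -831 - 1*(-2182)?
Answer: -3196/2845 ≈ -1.1234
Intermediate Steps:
S = 1351 (S = -831 + 2182 = 1351)
(S + 1845)/(34 - 2879) = (1351 + 1845)/(34 - 2879) = 3196/(-2845) = 3196*(-1/2845) = -3196/2845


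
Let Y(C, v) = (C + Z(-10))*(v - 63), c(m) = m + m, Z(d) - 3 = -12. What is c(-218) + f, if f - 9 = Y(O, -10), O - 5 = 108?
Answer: -8019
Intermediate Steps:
Z(d) = -9 (Z(d) = 3 - 12 = -9)
O = 113 (O = 5 + 108 = 113)
c(m) = 2*m
Y(C, v) = (-63 + v)*(-9 + C) (Y(C, v) = (C - 9)*(v - 63) = (-9 + C)*(-63 + v) = (-63 + v)*(-9 + C))
f = -7583 (f = 9 + (567 - 63*113 - 9*(-10) + 113*(-10)) = 9 + (567 - 7119 + 90 - 1130) = 9 - 7592 = -7583)
c(-218) + f = 2*(-218) - 7583 = -436 - 7583 = -8019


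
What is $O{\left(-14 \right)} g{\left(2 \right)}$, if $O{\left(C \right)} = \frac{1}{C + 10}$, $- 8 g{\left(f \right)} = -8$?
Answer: $- \frac{1}{4} \approx -0.25$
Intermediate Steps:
$g{\left(f \right)} = 1$ ($g{\left(f \right)} = \left(- \frac{1}{8}\right) \left(-8\right) = 1$)
$O{\left(C \right)} = \frac{1}{10 + C}$
$O{\left(-14 \right)} g{\left(2 \right)} = \frac{1}{10 - 14} \cdot 1 = \frac{1}{-4} \cdot 1 = \left(- \frac{1}{4}\right) 1 = - \frac{1}{4}$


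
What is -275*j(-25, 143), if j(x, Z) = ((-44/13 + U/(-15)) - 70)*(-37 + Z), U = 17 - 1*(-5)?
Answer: 85094680/39 ≈ 2.1819e+6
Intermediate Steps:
U = 22 (U = 17 + 5 = 22)
j(x, Z) = 540052/195 - 14596*Z/195 (j(x, Z) = ((-44/13 + 22/(-15)) - 70)*(-37 + Z) = ((-44*1/13 + 22*(-1/15)) - 70)*(-37 + Z) = ((-44/13 - 22/15) - 70)*(-37 + Z) = (-946/195 - 70)*(-37 + Z) = -14596*(-37 + Z)/195 = 540052/195 - 14596*Z/195)
-275*j(-25, 143) = -275*(540052/195 - 14596/195*143) = -275*(540052/195 - 160556/15) = -275*(-1547176/195) = 85094680/39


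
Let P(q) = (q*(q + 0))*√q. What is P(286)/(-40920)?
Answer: -1859*√286/930 ≈ -33.805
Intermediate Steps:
P(q) = q^(5/2) (P(q) = (q*q)*√q = q²*√q = q^(5/2))
P(286)/(-40920) = 286^(5/2)/(-40920) = (81796*√286)*(-1/40920) = -1859*√286/930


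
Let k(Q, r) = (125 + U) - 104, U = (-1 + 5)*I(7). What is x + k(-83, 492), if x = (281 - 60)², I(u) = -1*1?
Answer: 48858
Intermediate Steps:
I(u) = -1
x = 48841 (x = 221² = 48841)
U = -4 (U = (-1 + 5)*(-1) = 4*(-1) = -4)
k(Q, r) = 17 (k(Q, r) = (125 - 4) - 104 = 121 - 104 = 17)
x + k(-83, 492) = 48841 + 17 = 48858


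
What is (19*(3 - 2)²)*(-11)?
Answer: -209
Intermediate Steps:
(19*(3 - 2)²)*(-11) = (19*1²)*(-11) = (19*1)*(-11) = 19*(-11) = -209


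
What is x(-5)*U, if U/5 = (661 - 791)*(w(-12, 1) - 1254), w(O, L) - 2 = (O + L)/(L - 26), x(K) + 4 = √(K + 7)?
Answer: -3254056 + 813514*√2 ≈ -2.1036e+6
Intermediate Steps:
x(K) = -4 + √(7 + K) (x(K) = -4 + √(K + 7) = -4 + √(7 + K))
w(O, L) = 2 + (L + O)/(-26 + L) (w(O, L) = 2 + (O + L)/(L - 26) = 2 + (L + O)/(-26 + L))
U = 813514 (U = 5*((661 - 791)*((-52 - 12 + 3*1)/(-26 + 1) - 1254)) = 5*(-130*((-52 - 12 + 3)/(-25) - 1254)) = 5*(-130*(-1/25*(-61) - 1254)) = 5*(-130*(61/25 - 1254)) = 5*(-130*(-31289/25)) = 5*(813514/5) = 813514)
x(-5)*U = (-4 + √(7 - 5))*813514 = (-4 + √2)*813514 = -3254056 + 813514*√2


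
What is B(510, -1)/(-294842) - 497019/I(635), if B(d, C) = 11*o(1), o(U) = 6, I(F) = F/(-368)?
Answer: 26963741962677/93612335 ≈ 2.8804e+5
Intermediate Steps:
I(F) = -F/368 (I(F) = F*(-1/368) = -F/368)
B(d, C) = 66 (B(d, C) = 11*6 = 66)
B(510, -1)/(-294842) - 497019/I(635) = 66/(-294842) - 497019/((-1/368*635)) = 66*(-1/294842) - 497019/(-635/368) = -33/147421 - 497019*(-368/635) = -33/147421 + 182902992/635 = 26963741962677/93612335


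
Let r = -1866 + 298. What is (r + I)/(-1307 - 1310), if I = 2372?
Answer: -804/2617 ≈ -0.30722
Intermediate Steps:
r = -1568
(r + I)/(-1307 - 1310) = (-1568 + 2372)/(-1307 - 1310) = 804/(-2617) = 804*(-1/2617) = -804/2617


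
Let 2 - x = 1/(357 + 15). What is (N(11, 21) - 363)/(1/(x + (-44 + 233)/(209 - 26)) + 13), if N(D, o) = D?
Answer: -24203168/916559 ≈ -26.407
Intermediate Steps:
x = 743/372 (x = 2 - 1/(357 + 15) = 2 - 1/372 = 743/372 ≈ 1.9973)
(N(11, 21) - 363)/(1/(x + (-44 + 233)/(209 - 26)) + 13) = (11 - 363)/(1/(743/372 + (-44 + 233)/(209 - 26)) + 13) = -352/(1/(743/372 + 189/183) + 13) = -352/(1/(743/372 + 189*(1/183)) + 13) = -352/(1/(743/372 + 63/61) + 13) = -352/(1/(68759/22692) + 13) = -352/(22692/68759 + 13) = -352/916559/68759 = -352*68759/916559 = -24203168/916559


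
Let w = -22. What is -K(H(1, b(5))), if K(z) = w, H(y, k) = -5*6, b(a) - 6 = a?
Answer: 22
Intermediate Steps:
b(a) = 6 + a
H(y, k) = -30
K(z) = -22
-K(H(1, b(5))) = -1*(-22) = 22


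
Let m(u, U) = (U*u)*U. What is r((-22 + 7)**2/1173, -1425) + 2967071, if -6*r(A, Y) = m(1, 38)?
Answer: 8900491/3 ≈ 2.9668e+6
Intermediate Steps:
m(u, U) = u*U**2
r(A, Y) = -722/3 (r(A, Y) = -38**2/6 = -1444/6 = -1/6*1444 = -722/3)
r((-22 + 7)**2/1173, -1425) + 2967071 = -722/3 + 2967071 = 8900491/3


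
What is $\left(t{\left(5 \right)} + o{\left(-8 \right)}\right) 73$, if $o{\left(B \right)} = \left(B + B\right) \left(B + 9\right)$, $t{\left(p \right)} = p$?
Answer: $-803$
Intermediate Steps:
$o{\left(B \right)} = 2 B \left(9 + B\right)$
$\left(t{\left(5 \right)} + o{\left(-8 \right)}\right) 73 = \left(5 + 2 \left(-8\right) \left(9 - 8\right)\right) 73 = \left(5 + 2 \left(-8\right) 1\right) 73 = \left(5 - 16\right) 73 = \left(-11\right) 73 = -803$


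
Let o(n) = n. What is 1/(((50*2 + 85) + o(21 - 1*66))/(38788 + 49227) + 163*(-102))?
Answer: -17603/292667450 ≈ -6.0147e-5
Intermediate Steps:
1/(((50*2 + 85) + o(21 - 1*66))/(38788 + 49227) + 163*(-102)) = 1/(((50*2 + 85) + (21 - 1*66))/(38788 + 49227) + 163*(-102)) = 1/(((100 + 85) + (21 - 66))/88015 - 16626) = 1/((185 - 45)*(1/88015) - 16626) = 1/(140*(1/88015) - 16626) = 1/(28/17603 - 16626) = 1/(-292667450/17603) = -17603/292667450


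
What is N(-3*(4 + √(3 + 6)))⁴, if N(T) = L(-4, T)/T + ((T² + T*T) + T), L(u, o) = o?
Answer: 552114385936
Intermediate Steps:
N(T) = 1 + T + 2*T² (N(T) = T/T + ((T² + T*T) + T) = 1 + ((T² + T²) + T) = 1 + (2*T² + T) = 1 + (T + 2*T²) = 1 + T + 2*T²)
N(-3*(4 + √(3 + 6)))⁴ = (1 - 3*(4 + √(3 + 6)) + 2*(-3*(4 + √(3 + 6)))²)⁴ = (1 - 3*(4 + √9) + 2*(-3*(4 + √9))²)⁴ = (1 - 3*(4 + 3) + 2*(-3*(4 + 3))²)⁴ = (1 - 3*7 + 2*(-3*7)²)⁴ = (1 - 21 + 2*(-21)²)⁴ = (1 - 21 + 2*441)⁴ = (1 - 21 + 882)⁴ = 862⁴ = 552114385936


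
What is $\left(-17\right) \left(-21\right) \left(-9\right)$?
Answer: $-3213$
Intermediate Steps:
$\left(-17\right) \left(-21\right) \left(-9\right) = 357 \left(-9\right) = -3213$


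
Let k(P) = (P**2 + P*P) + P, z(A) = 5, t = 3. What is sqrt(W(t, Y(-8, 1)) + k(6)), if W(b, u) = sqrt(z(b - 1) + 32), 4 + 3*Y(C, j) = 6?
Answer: sqrt(78 + sqrt(37)) ≈ 9.1697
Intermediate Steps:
Y(C, j) = 2/3 (Y(C, j) = -4/3 + (1/3)*6 = -4/3 + 2 = 2/3)
W(b, u) = sqrt(37) (W(b, u) = sqrt(5 + 32) = sqrt(37))
k(P) = P + 2*P**2 (k(P) = (P**2 + P**2) + P = 2*P**2 + P = P + 2*P**2)
sqrt(W(t, Y(-8, 1)) + k(6)) = sqrt(sqrt(37) + 6*(1 + 2*6)) = sqrt(sqrt(37) + 6*(1 + 12)) = sqrt(sqrt(37) + 6*13) = sqrt(sqrt(37) + 78) = sqrt(78 + sqrt(37))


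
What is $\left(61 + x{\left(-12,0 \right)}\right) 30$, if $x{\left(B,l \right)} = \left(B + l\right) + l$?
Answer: $1470$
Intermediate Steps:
$x{\left(B,l \right)} = B + 2 l$
$\left(61 + x{\left(-12,0 \right)}\right) 30 = \left(61 + \left(-12 + 2 \cdot 0\right)\right) 30 = \left(61 + \left(-12 + 0\right)\right) 30 = \left(61 - 12\right) 30 = 49 \cdot 30 = 1470$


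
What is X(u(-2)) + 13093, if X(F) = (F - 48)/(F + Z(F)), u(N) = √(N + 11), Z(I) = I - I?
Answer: 13078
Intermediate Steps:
Z(I) = 0
u(N) = √(11 + N)
X(F) = (-48 + F)/F (X(F) = (F - 48)/(F + 0) = (-48 + F)/F)
X(u(-2)) + 13093 = (-48 + √(11 - 2))/(√(11 - 2)) + 13093 = (-48 + √9)/(√9) + 13093 = (-48 + 3)/3 + 13093 = (⅓)*(-45) + 13093 = -15 + 13093 = 13078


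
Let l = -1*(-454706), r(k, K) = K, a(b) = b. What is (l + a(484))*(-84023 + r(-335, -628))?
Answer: -38532288690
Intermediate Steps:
l = 454706
(l + a(484))*(-84023 + r(-335, -628)) = (454706 + 484)*(-84023 - 628) = 455190*(-84651) = -38532288690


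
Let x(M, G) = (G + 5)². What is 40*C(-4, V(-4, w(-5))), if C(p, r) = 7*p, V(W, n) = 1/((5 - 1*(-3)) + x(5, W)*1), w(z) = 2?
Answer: -1120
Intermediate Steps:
x(M, G) = (5 + G)²
V(W, n) = 1/(8 + (5 + W)²) (V(W, n) = 1/((5 - 1*(-3)) + (5 + W)²*1) = 1/((5 + 3) + (5 + W)²) = 1/(8 + (5 + W)²))
40*C(-4, V(-4, w(-5))) = 40*(7*(-4)) = 40*(-28) = -1120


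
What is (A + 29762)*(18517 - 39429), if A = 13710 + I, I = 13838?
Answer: -1198466720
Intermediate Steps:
A = 27548 (A = 13710 + 13838 = 27548)
(A + 29762)*(18517 - 39429) = (27548 + 29762)*(18517 - 39429) = 57310*(-20912) = -1198466720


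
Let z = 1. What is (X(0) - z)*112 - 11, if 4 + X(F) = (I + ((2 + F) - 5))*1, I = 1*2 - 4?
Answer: -1131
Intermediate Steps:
I = -2 (I = 2 - 4 = -2)
X(F) = -9 + F (X(F) = -4 + (-2 + ((2 + F) - 5))*1 = -4 + (-2 + (-3 + F))*1 = -4 + (-5 + F)*1 = -4 + (-5 + F) = -9 + F)
(X(0) - z)*112 - 11 = ((-9 + 0) - 1*1)*112 - 11 = (-9 - 1)*112 - 11 = -10*112 - 11 = -1120 - 11 = -1131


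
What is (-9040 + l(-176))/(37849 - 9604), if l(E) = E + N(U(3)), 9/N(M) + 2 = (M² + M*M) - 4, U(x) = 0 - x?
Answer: -12287/37660 ≈ -0.32626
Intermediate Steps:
U(x) = -x
N(M) = 9/(-6 + 2*M²) (N(M) = 9/(-2 + ((M² + M*M) - 4)) = 9/(-2 + ((M² + M²) - 4)) = 9/(-2 + (2*M² - 4)) = 9/(-2 + (-4 + 2*M²)) = 9/(-6 + 2*M²))
l(E) = ¾ + E (l(E) = E + 9/(2*(-3 + (-1*3)²)) = E + 9/(2*(-3 + (-3)²)) = E + 9/(2*(-3 + 9)) = E + (9/2)/6 = E + (9/2)*(⅙) = E + ¾ = ¾ + E)
(-9040 + l(-176))/(37849 - 9604) = (-9040 + (¾ - 176))/(37849 - 9604) = (-9040 - 701/4)/28245 = -36861/4*1/28245 = -12287/37660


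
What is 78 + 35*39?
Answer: 1443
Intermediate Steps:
78 + 35*39 = 78 + 1365 = 1443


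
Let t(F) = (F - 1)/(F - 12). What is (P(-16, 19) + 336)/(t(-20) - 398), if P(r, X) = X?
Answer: -2272/2543 ≈ -0.89343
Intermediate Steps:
t(F) = (-1 + F)/(-12 + F)
(P(-16, 19) + 336)/(t(-20) - 398) = (19 + 336)/((-1 - 20)/(-12 - 20) - 398) = 355/(-21/(-32) - 398) = 355/(-1/32*(-21) - 398) = 355/(21/32 - 398) = 355/(-12715/32) = 355*(-32/12715) = -2272/2543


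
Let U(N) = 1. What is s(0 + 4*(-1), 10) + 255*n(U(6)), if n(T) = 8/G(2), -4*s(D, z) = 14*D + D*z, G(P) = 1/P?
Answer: 4104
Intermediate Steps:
s(D, z) = -7*D/2 - D*z/4 (s(D, z) = -(14*D + D*z)/4 = -7*D/2 - D*z/4)
n(T) = 16 (n(T) = 8/(1/2) = 8*2 = 16)
s(0 + 4*(-1), 10) + 255*n(U(6)) = -(0 + 4*(-1))*(14 + 10)/4 + 255*16 = -1/4*(0 - 4)*24 + 4080 = -1/4*(-4)*24 + 4080 = 24 + 4080 = 4104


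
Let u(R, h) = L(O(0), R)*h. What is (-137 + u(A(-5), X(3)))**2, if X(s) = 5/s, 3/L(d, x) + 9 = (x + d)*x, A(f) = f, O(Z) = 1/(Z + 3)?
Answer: 34527376/1849 ≈ 18674.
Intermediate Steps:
O(Z) = 1/(3 + Z)
L(d, x) = 3/(-9 + x*(d + x)) (L(d, x) = 3/(-9 + (x + d)*x) = 3/(-9 + (d + x)*x) = 3/(-9 + x*(d + x)))
u(R, h) = 3*h/(-9 + R**2 + R/3) (u(R, h) = (3/(-9 + R**2 + R/(3 + 0)))*h = (3/(-9 + R**2 + R/3))*h = 3*h/(-9 + R**2 + R/3))
(-137 + u(A(-5), X(3)))**2 = (-137 + 9*(5/3)/(-27 - 5 + 3*(-5)**2))**2 = (-137 + 9*(5*(1/3))/(-27 - 5 + 3*25))**2 = (-137 + 9*(5/3)/(-27 - 5 + 75))**2 = (-137 + 9*(5/3)/43)**2 = (-137 + 9*(5/3)*(1/43))**2 = (-137 + 15/43)**2 = (-5876/43)**2 = 34527376/1849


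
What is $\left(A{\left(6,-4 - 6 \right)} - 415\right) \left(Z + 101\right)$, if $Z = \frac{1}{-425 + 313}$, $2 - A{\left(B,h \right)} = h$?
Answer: $- \frac{4558333}{112} \approx -40699.0$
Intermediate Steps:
$A{\left(B,h \right)} = 2 - h$
$Z = - \frac{1}{112}$ ($Z = \frac{1}{-112} = - \frac{1}{112} \approx -0.0089286$)
$\left(A{\left(6,-4 - 6 \right)} - 415\right) \left(Z + 101\right) = \left(\left(2 - \left(-4 - 6\right)\right) - 415\right) \left(- \frac{1}{112} + 101\right) = \left(\left(2 - -10\right) - 415\right) \frac{11311}{112} = \left(\left(2 + 10\right) - 415\right) \frac{11311}{112} = \left(12 - 415\right) \frac{11311}{112} = \left(-403\right) \frac{11311}{112} = - \frac{4558333}{112}$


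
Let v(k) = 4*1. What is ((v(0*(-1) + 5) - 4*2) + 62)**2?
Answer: 3364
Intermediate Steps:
v(k) = 4
((v(0*(-1) + 5) - 4*2) + 62)**2 = ((4 - 4*2) + 62)**2 = ((4 - 8) + 62)**2 = (-4 + 62)**2 = 58**2 = 3364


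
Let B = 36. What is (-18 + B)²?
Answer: 324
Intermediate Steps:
(-18 + B)² = (-18 + 36)² = 18² = 324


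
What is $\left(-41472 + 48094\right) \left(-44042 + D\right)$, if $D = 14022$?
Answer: $-198792440$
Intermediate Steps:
$\left(-41472 + 48094\right) \left(-44042 + D\right) = \left(-41472 + 48094\right) \left(-44042 + 14022\right) = 6622 \left(-30020\right) = -198792440$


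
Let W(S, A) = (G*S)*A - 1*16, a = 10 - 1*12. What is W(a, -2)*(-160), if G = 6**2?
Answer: -20480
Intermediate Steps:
G = 36
a = -2 (a = 10 - 12 = -2)
W(S, A) = -16 + 36*A*S (W(S, A) = (36*S)*A - 1*16 = 36*A*S - 16 = -16 + 36*A*S)
W(a, -2)*(-160) = (-16 + 36*(-2)*(-2))*(-160) = (-16 + 144)*(-160) = 128*(-160) = -20480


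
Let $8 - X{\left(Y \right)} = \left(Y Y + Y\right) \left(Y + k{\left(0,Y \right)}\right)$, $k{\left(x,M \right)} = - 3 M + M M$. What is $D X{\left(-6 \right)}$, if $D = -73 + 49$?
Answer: $34368$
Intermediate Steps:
$k{\left(x,M \right)} = M^{2} - 3 M$ ($k{\left(x,M \right)} = - 3 M + M^{2} = M^{2} - 3 M$)
$X{\left(Y \right)} = 8 - \left(Y + Y^{2}\right) \left(Y + Y \left(-3 + Y\right)\right)$ ($X{\left(Y \right)} = 8 - \left(Y Y + Y\right) \left(Y + Y \left(-3 + Y\right)\right) = 8 - \left(Y^{2} + Y\right) \left(Y + Y \left(-3 + Y\right)\right) = 8 - \left(Y + Y^{2}\right) \left(Y + Y \left(-3 + Y\right)\right)$)
$D = -24$
$D X{\left(-6 \right)} = - 24 \left(8 + \left(-6\right)^{3} - \left(-6\right)^{4} + 2 \left(-6\right)^{2}\right) = - 24 \left(8 - 216 - 1296 + 2 \cdot 36\right) = - 24 \left(8 - 216 - 1296 + 72\right) = \left(-24\right) \left(-1432\right) = 34368$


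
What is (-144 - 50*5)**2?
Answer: 155236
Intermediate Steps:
(-144 - 50*5)**2 = (-144 - 250)**2 = (-394)**2 = 155236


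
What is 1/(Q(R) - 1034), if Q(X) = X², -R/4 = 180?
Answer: 1/517366 ≈ 1.9329e-6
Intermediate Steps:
R = -720 (R = -4*180 = -720)
1/(Q(R) - 1034) = 1/((-720)² - 1034) = 1/(518400 - 1034) = 1/517366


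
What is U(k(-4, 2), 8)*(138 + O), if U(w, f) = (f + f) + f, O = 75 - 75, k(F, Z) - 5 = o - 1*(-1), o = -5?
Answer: 3312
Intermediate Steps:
k(F, Z) = 1 (k(F, Z) = 5 + (-5 - 1*(-1)) = 5 + (-5 + 1) = 5 - 4 = 1)
O = 0
U(w, f) = 3*f (U(w, f) = 2*f + f = 3*f)
U(k(-4, 2), 8)*(138 + O) = (3*8)*(138 + 0) = 24*138 = 3312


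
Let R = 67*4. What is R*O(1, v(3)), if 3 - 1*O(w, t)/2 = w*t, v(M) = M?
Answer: 0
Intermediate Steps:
O(w, t) = 6 - 2*t*w (O(w, t) = 6 - 2*w*t = 6 - 2*t*w)
R = 268
R*O(1, v(3)) = 268*(6 - 2*3*1) = 268*(6 - 6) = 268*0 = 0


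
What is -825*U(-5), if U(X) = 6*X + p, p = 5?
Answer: 20625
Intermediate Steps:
U(X) = 5 + 6*X (U(X) = 6*X + 5 = 5 + 6*X)
-825*U(-5) = -825*(5 + 6*(-5)) = -825*(5 - 30) = -825*(-25) = 20625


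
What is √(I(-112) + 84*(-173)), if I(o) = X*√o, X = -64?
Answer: 2*√(-3633 - 64*I*√7) ≈ 2.8085 - 120.58*I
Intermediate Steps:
I(o) = -64*√o
√(I(-112) + 84*(-173)) = √(-256*I*√7 + 84*(-173)) = √(-256*I*√7 - 14532) = √(-14532 - 256*I*√7)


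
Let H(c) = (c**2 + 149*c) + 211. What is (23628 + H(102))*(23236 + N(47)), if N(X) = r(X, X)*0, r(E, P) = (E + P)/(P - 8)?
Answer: 1148811076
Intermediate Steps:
r(E, P) = (E + P)/(-8 + P)
H(c) = 211 + c**2 + 149*c
N(X) = 0 (N(X) = ((X + X)/(-8 + X))*0 = ((2*X)/(-8 + X))*0 = (2*X/(-8 + X))*0 = 0)
(23628 + H(102))*(23236 + N(47)) = (23628 + (211 + 102**2 + 149*102))*(23236 + 0) = (23628 + (211 + 10404 + 15198))*23236 = (23628 + 25813)*23236 = 49441*23236 = 1148811076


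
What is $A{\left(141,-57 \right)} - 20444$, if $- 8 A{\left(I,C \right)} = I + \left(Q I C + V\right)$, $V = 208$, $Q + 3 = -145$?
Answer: $- \frac{1353377}{8} \approx -1.6917 \cdot 10^{5}$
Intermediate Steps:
$Q = -148$ ($Q = -3 - 145 = -148$)
$A{\left(I,C \right)} = -26 - \frac{I}{8} + \frac{37 C I}{2}$ ($A{\left(I,C \right)} = - \frac{I + \left(- 148 I C + 208\right)}{8} = - \frac{I - \left(-208 + 148 C I\right)}{8} = - \frac{208 + I - 148 C I}{8} = -26 - \frac{I}{8} + \frac{37 C I}{2}$)
$A{\left(141,-57 \right)} - 20444 = \left(-26 - \frac{141}{8} + \frac{37}{2} \left(-57\right) 141\right) - 20444 = \left(-26 - \frac{141}{8} - \frac{297369}{2}\right) - 20444 = - \frac{1189825}{8} - 20444 = - \frac{1353377}{8}$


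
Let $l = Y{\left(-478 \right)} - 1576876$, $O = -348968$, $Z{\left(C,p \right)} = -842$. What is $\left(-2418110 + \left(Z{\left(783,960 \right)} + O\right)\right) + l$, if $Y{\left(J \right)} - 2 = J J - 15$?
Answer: $-4116325$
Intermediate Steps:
$Y{\left(J \right)} = -13 + J^{2}$ ($Y{\left(J \right)} = 2 + \left(J J - 15\right) = 2 + \left(J^{2} - 15\right) = 2 + \left(-15 + J^{2}\right) = -13 + J^{2}$)
$l = -1348405$ ($l = \left(-13 + \left(-478\right)^{2}\right) - 1576876 = \left(-13 + 228484\right) - 1576876 = 228471 - 1576876 = -1348405$)
$\left(-2418110 + \left(Z{\left(783,960 \right)} + O\right)\right) + l = \left(-2418110 - 349810\right) - 1348405 = -2767920 - 1348405 = -4116325$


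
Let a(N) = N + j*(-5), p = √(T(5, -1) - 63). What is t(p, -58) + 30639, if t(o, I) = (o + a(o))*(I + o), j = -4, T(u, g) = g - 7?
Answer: 29337 - 96*I*√71 ≈ 29337.0 - 808.91*I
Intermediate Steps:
T(u, g) = -7 + g
p = I*√71 (p = √((-7 - 1) - 63) = √(-8 - 63) = √(-71) = I*√71 ≈ 8.4261*I)
a(N) = 20 + N (a(N) = N - 4*(-5) = N + 20 = 20 + N)
t(o, I) = (20 + 2*o)*(I + o) (t(o, I) = (o + (20 + o))*(I + o) = (20 + 2*o)*(I + o))
t(p, -58) + 30639 = (2*(I*√71)² + 20*(-58) + 20*(I*√71) + 2*(-58)*(I*√71)) + 30639 = (2*(-71) - 1160 + 20*I*√71 - 116*I*√71) + 30639 = (-142 - 1160 + 20*I*√71 - 116*I*√71) + 30639 = (-1302 - 96*I*√71) + 30639 = 29337 - 96*I*√71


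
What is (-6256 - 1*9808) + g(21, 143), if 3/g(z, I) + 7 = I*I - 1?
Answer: -328364221/20441 ≈ -16064.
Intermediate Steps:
g(z, I) = 3/(-8 + I**2) (g(z, I) = 3/(-7 + (I*I - 1)) = 3/(-7 + (I**2 - 1)) = 3/(-7 + (-1 + I**2)) = 3/(-8 + I**2))
(-6256 - 1*9808) + g(21, 143) = (-6256 - 1*9808) + 3/(-8 + 143**2) = (-6256 - 9808) + 3/(-8 + 20449) = -16064 + 3/20441 = -328364221/20441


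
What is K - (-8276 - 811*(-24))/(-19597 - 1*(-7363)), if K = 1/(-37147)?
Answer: 207794201/227228199 ≈ 0.91447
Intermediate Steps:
K = -1/37147 ≈ -2.6920e-5
K - (-8276 - 811*(-24))/(-19597 - 1*(-7363)) = -1/37147 - (-8276 - 811*(-24))/(-19597 - 1*(-7363)) = -1/37147 - (-8276 + 19464)/(-19597 + 7363) = -1/37147 - 11188/(-12234) = -1/37147 - 11188*(-1)/12234 = -1/37147 - 1*(-5594/6117) = -1/37147 + 5594/6117 = 207794201/227228199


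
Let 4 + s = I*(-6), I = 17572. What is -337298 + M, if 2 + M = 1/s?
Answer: -35563562801/105436 ≈ -3.3730e+5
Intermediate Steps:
s = -105436 (s = -4 + 17572*(-6) = -4 - 105432 = -105436)
M = -210873/105436 (M = -2 + 1/(-105436) = -2 - 1/105436 = -210873/105436 ≈ -2.0000)
-337298 + M = -337298 - 210873/105436 = -35563562801/105436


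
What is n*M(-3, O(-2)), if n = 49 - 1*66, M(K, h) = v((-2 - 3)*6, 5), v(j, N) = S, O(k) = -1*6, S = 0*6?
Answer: 0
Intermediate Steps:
S = 0
O(k) = -6
v(j, N) = 0
M(K, h) = 0
n = -17 (n = 49 - 66 = -17)
n*M(-3, O(-2)) = -17*0 = 0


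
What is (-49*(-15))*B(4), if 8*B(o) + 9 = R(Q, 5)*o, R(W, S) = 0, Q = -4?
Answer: -6615/8 ≈ -826.88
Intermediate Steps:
B(o) = -9/8 (B(o) = -9/8 + (0*o)/8 = -9/8 + (1/8)*0 = -9/8 + 0 = -9/8)
(-49*(-15))*B(4) = -49*(-15)*(-9/8) = 735*(-9/8) = -6615/8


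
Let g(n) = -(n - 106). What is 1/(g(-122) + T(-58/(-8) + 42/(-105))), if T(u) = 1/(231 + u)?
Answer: 4757/1084616 ≈ 0.0043859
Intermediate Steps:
g(n) = 106 - n (g(n) = -(-106 + n) = 106 - n)
1/(g(-122) + T(-58/(-8) + 42/(-105))) = 1/((106 - 1*(-122)) + 1/(231 + (-58/(-8) + 42/(-105)))) = 1/((106 + 122) + 1/(231 + (-58*(-⅛) + 42*(-1/105)))) = 1/(228 + 1/(231 + (29/4 - ⅖))) = 1/(228 + 1/(231 + 137/20)) = 1/(228 + 1/(4757/20)) = 1/(228 + 20/4757) = 1/(1084616/4757) = 4757/1084616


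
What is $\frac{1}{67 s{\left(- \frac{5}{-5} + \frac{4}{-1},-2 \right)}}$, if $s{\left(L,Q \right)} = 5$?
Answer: $\frac{1}{335} \approx 0.0029851$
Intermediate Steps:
$\frac{1}{67 s{\left(- \frac{5}{-5} + \frac{4}{-1},-2 \right)}} = \frac{1}{67 \cdot 5} = \frac{1}{335}$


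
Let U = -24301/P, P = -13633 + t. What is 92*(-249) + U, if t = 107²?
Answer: -50006771/2184 ≈ -22897.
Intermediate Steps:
t = 11449
P = -2184 (P = -13633 + 11449 = -2184)
U = 24301/2184 (U = -24301/(-2184) = -24301*(-1/2184) = 24301/2184 ≈ 11.127)
92*(-249) + U = 92*(-249) + 24301/2184 = -22908 + 24301/2184 = -50006771/2184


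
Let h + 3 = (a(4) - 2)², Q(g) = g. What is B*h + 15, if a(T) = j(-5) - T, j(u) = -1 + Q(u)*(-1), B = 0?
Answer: 15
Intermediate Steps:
j(u) = -1 - u (j(u) = -1 + u*(-1) = -1 - u)
a(T) = 4 - T (a(T) = (-1 - 1*(-5)) - T = (-1 + 5) - T = 4 - T)
h = 1 (h = -3 + ((4 - 1*4) - 2)² = -3 + ((4 - 4) - 2)² = -3 + (0 - 2)² = -3 + (-2)² = -3 + 4 = 1)
B*h + 15 = 0*1 + 15 = 0 + 15 = 15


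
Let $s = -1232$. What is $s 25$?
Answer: $-30800$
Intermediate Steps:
$s 25 = \left(-1232\right) 25 = -30800$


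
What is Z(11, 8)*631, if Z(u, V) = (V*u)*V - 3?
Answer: 442331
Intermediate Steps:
Z(u, V) = -3 + u*V² (Z(u, V) = u*V² - 3 = -3 + u*V²)
Z(11, 8)*631 = (-3 + 11*8²)*631 = (-3 + 11*64)*631 = (-3 + 704)*631 = 701*631 = 442331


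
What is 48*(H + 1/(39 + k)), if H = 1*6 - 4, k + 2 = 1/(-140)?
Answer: 503904/5179 ≈ 97.298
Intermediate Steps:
k = -281/140 (k = -2 + 1/(-140) = -2 - 1/140 = -281/140 ≈ -2.0071)
H = 2 (H = 6 - 4 = 2)
48*(H + 1/(39 + k)) = 48*(2 + 1/(39 - 281/140)) = 48*(2 + 1/(5179/140)) = 48*(2 + 140/5179) = 48*(10498/5179) = 503904/5179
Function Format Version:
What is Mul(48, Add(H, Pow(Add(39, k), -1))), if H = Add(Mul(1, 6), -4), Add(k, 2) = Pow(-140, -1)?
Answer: Rational(503904, 5179) ≈ 97.298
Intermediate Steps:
k = Rational(-281, 140) (k = Add(-2, Pow(-140, -1)) = Add(-2, Rational(-1, 140)) = Rational(-281, 140) ≈ -2.0071)
H = 2 (H = Add(6, -4) = 2)
Mul(48, Add(H, Pow(Add(39, k), -1))) = Mul(48, Add(2, Pow(Add(39, Rational(-281, 140)), -1))) = Mul(48, Add(2, Pow(Rational(5179, 140), -1))) = Mul(48, Add(2, Rational(140, 5179))) = Mul(48, Rational(10498, 5179)) = Rational(503904, 5179)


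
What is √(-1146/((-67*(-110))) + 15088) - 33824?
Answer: -33824 + √204881235295/3685 ≈ -33701.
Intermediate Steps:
√(-1146/((-67*(-110))) + 15088) - 33824 = √(-1146/7370 + 15088) - 33824 = √(-1146*1/7370 + 15088) - 33824 = √(-573/3685 + 15088) - 33824 = √(55598707/3685) - 33824 = √204881235295/3685 - 33824 = -33824 + √204881235295/3685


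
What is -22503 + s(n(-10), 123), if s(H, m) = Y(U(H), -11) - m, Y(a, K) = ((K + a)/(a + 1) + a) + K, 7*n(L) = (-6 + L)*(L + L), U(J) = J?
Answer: -17236584/763 ≈ -22591.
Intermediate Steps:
n(L) = 2*L*(-6 + L)/7 (n(L) = ((-6 + L)*(L + L))/7 = ((-6 + L)*(2*L))/7 = (2*L*(-6 + L))/7 = 2*L*(-6 + L)/7)
Y(a, K) = K + a + (K + a)/(1 + a) (Y(a, K) = ((K + a)/(1 + a) + a) + K = (a + (K + a)/(1 + a)) + K = K + a + (K + a)/(1 + a))
s(H, m) = -m + (-22 + H² - 9*H)/(1 + H) (s(H, m) = (H² + 2*(-11) + 2*H - 11*H)/(1 + H) - m = (H² - 22 + 2*H - 11*H)/(1 + H) - m = (-22 + H² - 9*H)/(1 + H) - m = -m + (-22 + H² - 9*H)/(1 + H))
-22503 + s(n(-10), 123) = -22503 + (-22 + ((2/7)*(-10)*(-6 - 10))² - 18*(-10)*(-6 - 10)/7 - 1*123*(1 + (2/7)*(-10)*(-6 - 10)))/(1 + (2/7)*(-10)*(-6 - 10)) = -22503 + (-22 + ((2/7)*(-10)*(-16))² - 18*(-10)*(-16)/7 - 1*123*(1 + (2/7)*(-10)*(-16)))/(1 + (2/7)*(-10)*(-16)) = -22503 + (-22 + (320/7)² - 9*320/7 - 1*123*(1 + 320/7))/(1 + 320/7) = -22503 + (-22 + 102400/49 - 2880/7 - 1*123*327/7)/(327/7) = -22503 + 7*(-22 + 102400/49 - 2880/7 - 40221/7)/327 = -22503 + (7/327)*(-200385/49) = -22503 - 66795/763 = -17236584/763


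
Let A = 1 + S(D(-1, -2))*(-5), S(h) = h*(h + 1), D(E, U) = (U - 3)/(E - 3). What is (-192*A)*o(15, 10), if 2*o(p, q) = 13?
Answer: 16302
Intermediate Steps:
D(E, U) = (-3 + U)/(-3 + E)
o(p, q) = 13/2 (o(p, q) = (½)*13 = 13/2)
S(h) = h*(1 + h)
A = -209/16 (A = 1 + (((-3 - 2)/(-3 - 1))*(1 + (-3 - 2)/(-3 - 1)))*(-5) = 1 + ((-5/(-4))*(1 - 5/(-4)))*(-5) = 1 + ((-¼*(-5))*(1 - ¼*(-5)))*(-5) = 1 + (5*(1 + 5/4)/4)*(-5) = 1 + ((5/4)*(9/4))*(-5) = 1 + (45/16)*(-5) = 1 - 225/16 = -209/16 ≈ -13.063)
(-192*A)*o(15, 10) = -192*(-209/16)*(13/2) = 2508*(13/2) = 16302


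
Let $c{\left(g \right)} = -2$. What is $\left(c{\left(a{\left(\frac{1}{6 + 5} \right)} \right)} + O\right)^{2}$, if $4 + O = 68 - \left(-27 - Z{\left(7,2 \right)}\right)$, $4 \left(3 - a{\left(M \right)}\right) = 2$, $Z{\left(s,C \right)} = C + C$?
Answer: $8649$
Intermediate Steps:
$Z{\left(s,C \right)} = 2 C$
$a{\left(M \right)} = \frac{5}{2}$ ($a{\left(M \right)} = 3 - \frac{1}{2} = \frac{5}{2}$)
$O = 95$ ($O = -4 + \left(68 - \left(-27 - 2 \cdot 2\right)\right) = -4 + \left(68 - \left(-27 - 4\right)\right) = -4 + \left(68 - -31\right) = -4 + \left(68 + 31\right) = -4 + 99 = 95$)
$\left(c{\left(a{\left(\frac{1}{6 + 5} \right)} \right)} + O\right)^{2} = \left(-2 + 95\right)^{2} = 93^{2} = 8649$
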